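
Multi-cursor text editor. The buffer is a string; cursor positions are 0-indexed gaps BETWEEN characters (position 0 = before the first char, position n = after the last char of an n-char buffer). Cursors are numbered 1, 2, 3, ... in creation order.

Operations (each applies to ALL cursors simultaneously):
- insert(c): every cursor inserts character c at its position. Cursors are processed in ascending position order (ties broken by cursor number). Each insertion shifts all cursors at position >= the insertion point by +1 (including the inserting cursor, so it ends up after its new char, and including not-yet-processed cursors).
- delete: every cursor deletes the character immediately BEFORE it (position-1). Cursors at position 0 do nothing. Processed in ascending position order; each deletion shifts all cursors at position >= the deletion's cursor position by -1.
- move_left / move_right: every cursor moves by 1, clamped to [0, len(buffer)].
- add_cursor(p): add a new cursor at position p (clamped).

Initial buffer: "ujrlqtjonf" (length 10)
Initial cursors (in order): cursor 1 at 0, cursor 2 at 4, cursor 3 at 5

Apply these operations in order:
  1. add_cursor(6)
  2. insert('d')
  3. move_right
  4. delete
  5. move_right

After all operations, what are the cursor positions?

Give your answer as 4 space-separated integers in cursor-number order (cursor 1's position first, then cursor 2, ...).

Answer: 2 6 7 8

Derivation:
After op 1 (add_cursor(6)): buffer="ujrlqtjonf" (len 10), cursors c1@0 c2@4 c3@5 c4@6, authorship ..........
After op 2 (insert('d')): buffer="dujrldqdtdjonf" (len 14), cursors c1@1 c2@6 c3@8 c4@10, authorship 1....2.3.4....
After op 3 (move_right): buffer="dujrldqdtdjonf" (len 14), cursors c1@2 c2@7 c3@9 c4@11, authorship 1....2.3.4....
After op 4 (delete): buffer="djrldddonf" (len 10), cursors c1@1 c2@5 c3@6 c4@7, authorship 1...234...
After op 5 (move_right): buffer="djrldddonf" (len 10), cursors c1@2 c2@6 c3@7 c4@8, authorship 1...234...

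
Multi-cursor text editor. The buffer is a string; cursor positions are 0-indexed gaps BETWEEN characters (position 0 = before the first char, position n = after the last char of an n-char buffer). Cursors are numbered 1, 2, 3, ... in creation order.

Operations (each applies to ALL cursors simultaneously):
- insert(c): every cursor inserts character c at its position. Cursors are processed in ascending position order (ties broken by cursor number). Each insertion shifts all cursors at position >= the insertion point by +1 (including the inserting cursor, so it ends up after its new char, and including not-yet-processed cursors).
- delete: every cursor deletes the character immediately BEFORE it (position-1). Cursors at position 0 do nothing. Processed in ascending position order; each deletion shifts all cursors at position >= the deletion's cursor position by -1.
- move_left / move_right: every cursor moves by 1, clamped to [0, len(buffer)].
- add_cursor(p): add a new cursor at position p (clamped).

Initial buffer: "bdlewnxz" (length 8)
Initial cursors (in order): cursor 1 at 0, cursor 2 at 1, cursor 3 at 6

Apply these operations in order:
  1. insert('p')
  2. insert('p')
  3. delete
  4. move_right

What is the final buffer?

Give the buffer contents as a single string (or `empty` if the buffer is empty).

Answer: pbpdlewnpxz

Derivation:
After op 1 (insert('p')): buffer="pbpdlewnpxz" (len 11), cursors c1@1 c2@3 c3@9, authorship 1.2.....3..
After op 2 (insert('p')): buffer="ppbppdlewnppxz" (len 14), cursors c1@2 c2@5 c3@12, authorship 11.22.....33..
After op 3 (delete): buffer="pbpdlewnpxz" (len 11), cursors c1@1 c2@3 c3@9, authorship 1.2.....3..
After op 4 (move_right): buffer="pbpdlewnpxz" (len 11), cursors c1@2 c2@4 c3@10, authorship 1.2.....3..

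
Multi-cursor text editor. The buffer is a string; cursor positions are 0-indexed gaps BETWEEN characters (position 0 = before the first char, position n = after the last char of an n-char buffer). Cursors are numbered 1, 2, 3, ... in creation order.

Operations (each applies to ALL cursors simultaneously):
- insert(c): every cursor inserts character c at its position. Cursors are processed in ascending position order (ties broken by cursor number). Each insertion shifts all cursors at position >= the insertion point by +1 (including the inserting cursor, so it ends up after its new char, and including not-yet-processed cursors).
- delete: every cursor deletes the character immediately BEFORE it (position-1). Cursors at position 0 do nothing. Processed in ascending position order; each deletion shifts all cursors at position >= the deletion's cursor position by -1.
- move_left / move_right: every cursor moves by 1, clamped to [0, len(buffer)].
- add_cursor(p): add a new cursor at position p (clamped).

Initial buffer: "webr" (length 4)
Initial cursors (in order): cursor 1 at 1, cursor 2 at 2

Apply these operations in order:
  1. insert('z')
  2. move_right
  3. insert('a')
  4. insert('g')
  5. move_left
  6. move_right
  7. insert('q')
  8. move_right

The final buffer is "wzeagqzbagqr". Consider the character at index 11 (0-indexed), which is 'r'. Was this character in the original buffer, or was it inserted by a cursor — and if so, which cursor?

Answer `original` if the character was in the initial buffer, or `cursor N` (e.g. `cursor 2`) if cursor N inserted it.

After op 1 (insert('z')): buffer="wzezbr" (len 6), cursors c1@2 c2@4, authorship .1.2..
After op 2 (move_right): buffer="wzezbr" (len 6), cursors c1@3 c2@5, authorship .1.2..
After op 3 (insert('a')): buffer="wzeazbar" (len 8), cursors c1@4 c2@7, authorship .1.12.2.
After op 4 (insert('g')): buffer="wzeagzbagr" (len 10), cursors c1@5 c2@9, authorship .1.112.22.
After op 5 (move_left): buffer="wzeagzbagr" (len 10), cursors c1@4 c2@8, authorship .1.112.22.
After op 6 (move_right): buffer="wzeagzbagr" (len 10), cursors c1@5 c2@9, authorship .1.112.22.
After op 7 (insert('q')): buffer="wzeagqzbagqr" (len 12), cursors c1@6 c2@11, authorship .1.1112.222.
After op 8 (move_right): buffer="wzeagqzbagqr" (len 12), cursors c1@7 c2@12, authorship .1.1112.222.
Authorship (.=original, N=cursor N): . 1 . 1 1 1 2 . 2 2 2 .
Index 11: author = original

Answer: original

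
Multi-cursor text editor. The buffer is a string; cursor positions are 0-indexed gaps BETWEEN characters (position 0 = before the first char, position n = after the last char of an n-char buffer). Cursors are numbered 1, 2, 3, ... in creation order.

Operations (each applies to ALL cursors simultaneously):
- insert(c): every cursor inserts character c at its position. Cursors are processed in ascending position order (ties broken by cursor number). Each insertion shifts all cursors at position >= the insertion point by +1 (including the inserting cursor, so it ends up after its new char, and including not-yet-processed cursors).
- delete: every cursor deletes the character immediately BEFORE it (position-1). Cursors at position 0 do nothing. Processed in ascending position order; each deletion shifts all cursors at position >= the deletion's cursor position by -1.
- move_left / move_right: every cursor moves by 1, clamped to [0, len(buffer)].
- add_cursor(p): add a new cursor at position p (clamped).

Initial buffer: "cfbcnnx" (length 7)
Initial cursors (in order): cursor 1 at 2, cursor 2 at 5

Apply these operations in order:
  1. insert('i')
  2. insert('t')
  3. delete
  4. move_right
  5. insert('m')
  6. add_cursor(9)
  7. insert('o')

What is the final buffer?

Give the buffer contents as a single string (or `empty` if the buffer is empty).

After op 1 (insert('i')): buffer="cfibcninx" (len 9), cursors c1@3 c2@7, authorship ..1...2..
After op 2 (insert('t')): buffer="cfitbcnitnx" (len 11), cursors c1@4 c2@9, authorship ..11...22..
After op 3 (delete): buffer="cfibcninx" (len 9), cursors c1@3 c2@7, authorship ..1...2..
After op 4 (move_right): buffer="cfibcninx" (len 9), cursors c1@4 c2@8, authorship ..1...2..
After op 5 (insert('m')): buffer="cfibmcninmx" (len 11), cursors c1@5 c2@10, authorship ..1.1..2.2.
After op 6 (add_cursor(9)): buffer="cfibmcninmx" (len 11), cursors c1@5 c3@9 c2@10, authorship ..1.1..2.2.
After op 7 (insert('o')): buffer="cfibmocninomox" (len 14), cursors c1@6 c3@11 c2@13, authorship ..1.11..2.322.

Answer: cfibmocninomox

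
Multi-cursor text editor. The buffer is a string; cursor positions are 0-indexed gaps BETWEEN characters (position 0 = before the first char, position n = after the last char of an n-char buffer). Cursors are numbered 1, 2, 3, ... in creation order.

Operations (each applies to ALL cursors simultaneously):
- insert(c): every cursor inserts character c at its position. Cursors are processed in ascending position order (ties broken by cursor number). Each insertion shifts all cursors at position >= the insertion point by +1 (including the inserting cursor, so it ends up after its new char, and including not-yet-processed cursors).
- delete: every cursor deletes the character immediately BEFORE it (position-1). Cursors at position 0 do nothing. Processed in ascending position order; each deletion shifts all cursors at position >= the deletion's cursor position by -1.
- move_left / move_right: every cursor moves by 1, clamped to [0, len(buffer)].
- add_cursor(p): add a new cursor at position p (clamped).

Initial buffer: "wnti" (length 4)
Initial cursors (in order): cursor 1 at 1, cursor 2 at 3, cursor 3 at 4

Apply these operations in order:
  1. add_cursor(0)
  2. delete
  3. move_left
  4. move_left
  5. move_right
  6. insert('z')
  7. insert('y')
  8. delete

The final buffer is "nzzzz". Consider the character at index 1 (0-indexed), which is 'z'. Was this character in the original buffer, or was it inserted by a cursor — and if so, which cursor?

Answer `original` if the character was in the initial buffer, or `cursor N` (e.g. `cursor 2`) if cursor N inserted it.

After op 1 (add_cursor(0)): buffer="wnti" (len 4), cursors c4@0 c1@1 c2@3 c3@4, authorship ....
After op 2 (delete): buffer="n" (len 1), cursors c1@0 c4@0 c2@1 c3@1, authorship .
After op 3 (move_left): buffer="n" (len 1), cursors c1@0 c2@0 c3@0 c4@0, authorship .
After op 4 (move_left): buffer="n" (len 1), cursors c1@0 c2@0 c3@0 c4@0, authorship .
After op 5 (move_right): buffer="n" (len 1), cursors c1@1 c2@1 c3@1 c4@1, authorship .
After op 6 (insert('z')): buffer="nzzzz" (len 5), cursors c1@5 c2@5 c3@5 c4@5, authorship .1234
After op 7 (insert('y')): buffer="nzzzzyyyy" (len 9), cursors c1@9 c2@9 c3@9 c4@9, authorship .12341234
After op 8 (delete): buffer="nzzzz" (len 5), cursors c1@5 c2@5 c3@5 c4@5, authorship .1234
Authorship (.=original, N=cursor N): . 1 2 3 4
Index 1: author = 1

Answer: cursor 1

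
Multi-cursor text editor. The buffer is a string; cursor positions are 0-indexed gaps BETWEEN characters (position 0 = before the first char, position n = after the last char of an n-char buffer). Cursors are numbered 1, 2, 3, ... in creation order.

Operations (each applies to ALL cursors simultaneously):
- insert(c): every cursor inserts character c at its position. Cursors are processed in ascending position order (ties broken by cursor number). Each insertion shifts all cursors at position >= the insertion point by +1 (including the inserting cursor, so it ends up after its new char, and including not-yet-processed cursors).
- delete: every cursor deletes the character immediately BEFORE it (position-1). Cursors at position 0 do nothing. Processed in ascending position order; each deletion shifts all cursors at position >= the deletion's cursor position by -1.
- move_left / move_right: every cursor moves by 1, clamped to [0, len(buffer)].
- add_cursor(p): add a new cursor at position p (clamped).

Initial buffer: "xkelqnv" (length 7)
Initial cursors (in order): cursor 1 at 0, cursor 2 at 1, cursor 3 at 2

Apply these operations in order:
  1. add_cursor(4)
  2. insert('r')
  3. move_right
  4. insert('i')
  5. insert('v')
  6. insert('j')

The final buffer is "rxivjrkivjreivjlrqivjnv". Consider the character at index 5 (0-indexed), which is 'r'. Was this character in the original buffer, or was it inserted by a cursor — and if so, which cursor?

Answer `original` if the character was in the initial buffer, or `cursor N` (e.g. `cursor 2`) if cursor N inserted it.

Answer: cursor 2

Derivation:
After op 1 (add_cursor(4)): buffer="xkelqnv" (len 7), cursors c1@0 c2@1 c3@2 c4@4, authorship .......
After op 2 (insert('r')): buffer="rxrkrelrqnv" (len 11), cursors c1@1 c2@3 c3@5 c4@8, authorship 1.2.3..4...
After op 3 (move_right): buffer="rxrkrelrqnv" (len 11), cursors c1@2 c2@4 c3@6 c4@9, authorship 1.2.3..4...
After op 4 (insert('i')): buffer="rxirkireilrqinv" (len 15), cursors c1@3 c2@6 c3@9 c4@13, authorship 1.12.23.3.4.4..
After op 5 (insert('v')): buffer="rxivrkivreivlrqivnv" (len 19), cursors c1@4 c2@8 c3@12 c4@17, authorship 1.112.223.33.4.44..
After op 6 (insert('j')): buffer="rxivjrkivjreivjlrqivjnv" (len 23), cursors c1@5 c2@10 c3@15 c4@21, authorship 1.1112.2223.333.4.444..
Authorship (.=original, N=cursor N): 1 . 1 1 1 2 . 2 2 2 3 . 3 3 3 . 4 . 4 4 4 . .
Index 5: author = 2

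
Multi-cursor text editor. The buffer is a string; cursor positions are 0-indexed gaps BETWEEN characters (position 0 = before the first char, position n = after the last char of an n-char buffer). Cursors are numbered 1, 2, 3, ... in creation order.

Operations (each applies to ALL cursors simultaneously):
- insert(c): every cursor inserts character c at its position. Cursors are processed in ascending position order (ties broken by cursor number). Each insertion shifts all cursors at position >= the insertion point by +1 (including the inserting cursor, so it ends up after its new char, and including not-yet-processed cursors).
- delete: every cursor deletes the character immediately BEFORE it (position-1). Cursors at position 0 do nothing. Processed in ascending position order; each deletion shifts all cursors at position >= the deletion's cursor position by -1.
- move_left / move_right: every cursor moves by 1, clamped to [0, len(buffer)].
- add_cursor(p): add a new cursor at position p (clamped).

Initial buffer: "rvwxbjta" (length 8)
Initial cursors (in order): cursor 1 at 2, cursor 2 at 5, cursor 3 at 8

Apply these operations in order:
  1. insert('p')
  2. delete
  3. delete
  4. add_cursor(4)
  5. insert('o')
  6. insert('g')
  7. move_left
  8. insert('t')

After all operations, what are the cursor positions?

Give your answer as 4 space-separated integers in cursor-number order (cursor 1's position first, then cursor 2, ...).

After op 1 (insert('p')): buffer="rvpwxbpjtap" (len 11), cursors c1@3 c2@7 c3@11, authorship ..1...2...3
After op 2 (delete): buffer="rvwxbjta" (len 8), cursors c1@2 c2@5 c3@8, authorship ........
After op 3 (delete): buffer="rwxjt" (len 5), cursors c1@1 c2@3 c3@5, authorship .....
After op 4 (add_cursor(4)): buffer="rwxjt" (len 5), cursors c1@1 c2@3 c4@4 c3@5, authorship .....
After op 5 (insert('o')): buffer="rowxojoto" (len 9), cursors c1@2 c2@5 c4@7 c3@9, authorship .1..2.4.3
After op 6 (insert('g')): buffer="rogwxogjogtog" (len 13), cursors c1@3 c2@7 c4@10 c3@13, authorship .11..22.44.33
After op 7 (move_left): buffer="rogwxogjogtog" (len 13), cursors c1@2 c2@6 c4@9 c3@12, authorship .11..22.44.33
After op 8 (insert('t')): buffer="rotgwxotgjotgtotg" (len 17), cursors c1@3 c2@8 c4@12 c3@16, authorship .111..222.444.333

Answer: 3 8 16 12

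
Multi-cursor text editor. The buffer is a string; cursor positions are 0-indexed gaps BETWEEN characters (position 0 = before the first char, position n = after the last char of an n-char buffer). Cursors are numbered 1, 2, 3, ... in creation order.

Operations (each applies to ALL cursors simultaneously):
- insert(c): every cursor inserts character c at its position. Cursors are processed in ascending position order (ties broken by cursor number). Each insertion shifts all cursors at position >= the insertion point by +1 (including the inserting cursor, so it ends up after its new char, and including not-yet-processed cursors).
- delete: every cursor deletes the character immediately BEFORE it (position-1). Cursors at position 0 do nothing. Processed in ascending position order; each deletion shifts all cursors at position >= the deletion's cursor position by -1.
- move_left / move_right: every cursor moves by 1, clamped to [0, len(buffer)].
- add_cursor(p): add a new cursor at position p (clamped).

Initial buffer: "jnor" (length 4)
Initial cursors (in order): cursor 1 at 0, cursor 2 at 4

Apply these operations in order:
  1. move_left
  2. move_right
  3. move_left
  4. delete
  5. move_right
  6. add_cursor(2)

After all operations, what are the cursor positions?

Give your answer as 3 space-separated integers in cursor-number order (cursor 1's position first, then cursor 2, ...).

After op 1 (move_left): buffer="jnor" (len 4), cursors c1@0 c2@3, authorship ....
After op 2 (move_right): buffer="jnor" (len 4), cursors c1@1 c2@4, authorship ....
After op 3 (move_left): buffer="jnor" (len 4), cursors c1@0 c2@3, authorship ....
After op 4 (delete): buffer="jnr" (len 3), cursors c1@0 c2@2, authorship ...
After op 5 (move_right): buffer="jnr" (len 3), cursors c1@1 c2@3, authorship ...
After op 6 (add_cursor(2)): buffer="jnr" (len 3), cursors c1@1 c3@2 c2@3, authorship ...

Answer: 1 3 2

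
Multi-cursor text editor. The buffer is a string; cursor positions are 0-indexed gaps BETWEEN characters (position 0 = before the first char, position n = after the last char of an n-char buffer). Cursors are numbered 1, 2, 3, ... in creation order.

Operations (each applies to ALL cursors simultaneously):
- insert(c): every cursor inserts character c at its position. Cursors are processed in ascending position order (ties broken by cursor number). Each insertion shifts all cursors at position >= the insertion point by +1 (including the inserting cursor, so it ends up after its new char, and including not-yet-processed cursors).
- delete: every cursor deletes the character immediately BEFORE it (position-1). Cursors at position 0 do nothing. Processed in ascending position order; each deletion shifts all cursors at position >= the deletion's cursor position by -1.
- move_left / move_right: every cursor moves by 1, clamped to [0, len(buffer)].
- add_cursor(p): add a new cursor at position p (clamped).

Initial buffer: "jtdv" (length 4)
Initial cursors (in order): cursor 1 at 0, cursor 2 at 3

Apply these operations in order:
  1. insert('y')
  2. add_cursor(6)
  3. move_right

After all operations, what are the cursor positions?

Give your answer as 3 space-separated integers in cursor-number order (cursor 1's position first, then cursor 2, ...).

Answer: 2 6 6

Derivation:
After op 1 (insert('y')): buffer="yjtdyv" (len 6), cursors c1@1 c2@5, authorship 1...2.
After op 2 (add_cursor(6)): buffer="yjtdyv" (len 6), cursors c1@1 c2@5 c3@6, authorship 1...2.
After op 3 (move_right): buffer="yjtdyv" (len 6), cursors c1@2 c2@6 c3@6, authorship 1...2.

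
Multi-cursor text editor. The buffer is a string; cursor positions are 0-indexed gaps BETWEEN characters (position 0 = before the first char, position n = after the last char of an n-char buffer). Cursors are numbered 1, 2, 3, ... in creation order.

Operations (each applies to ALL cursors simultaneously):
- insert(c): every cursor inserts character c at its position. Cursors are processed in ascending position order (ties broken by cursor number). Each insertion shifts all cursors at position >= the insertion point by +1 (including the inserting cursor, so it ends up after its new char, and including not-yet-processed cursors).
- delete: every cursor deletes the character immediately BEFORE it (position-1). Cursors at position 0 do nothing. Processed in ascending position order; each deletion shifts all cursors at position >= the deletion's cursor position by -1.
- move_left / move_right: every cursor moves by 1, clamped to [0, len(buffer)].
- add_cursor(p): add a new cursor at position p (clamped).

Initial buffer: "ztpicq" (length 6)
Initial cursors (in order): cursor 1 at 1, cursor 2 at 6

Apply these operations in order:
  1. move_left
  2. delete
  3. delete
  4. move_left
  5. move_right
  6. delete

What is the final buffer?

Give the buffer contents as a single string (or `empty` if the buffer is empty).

After op 1 (move_left): buffer="ztpicq" (len 6), cursors c1@0 c2@5, authorship ......
After op 2 (delete): buffer="ztpiq" (len 5), cursors c1@0 c2@4, authorship .....
After op 3 (delete): buffer="ztpq" (len 4), cursors c1@0 c2@3, authorship ....
After op 4 (move_left): buffer="ztpq" (len 4), cursors c1@0 c2@2, authorship ....
After op 5 (move_right): buffer="ztpq" (len 4), cursors c1@1 c2@3, authorship ....
After op 6 (delete): buffer="tq" (len 2), cursors c1@0 c2@1, authorship ..

Answer: tq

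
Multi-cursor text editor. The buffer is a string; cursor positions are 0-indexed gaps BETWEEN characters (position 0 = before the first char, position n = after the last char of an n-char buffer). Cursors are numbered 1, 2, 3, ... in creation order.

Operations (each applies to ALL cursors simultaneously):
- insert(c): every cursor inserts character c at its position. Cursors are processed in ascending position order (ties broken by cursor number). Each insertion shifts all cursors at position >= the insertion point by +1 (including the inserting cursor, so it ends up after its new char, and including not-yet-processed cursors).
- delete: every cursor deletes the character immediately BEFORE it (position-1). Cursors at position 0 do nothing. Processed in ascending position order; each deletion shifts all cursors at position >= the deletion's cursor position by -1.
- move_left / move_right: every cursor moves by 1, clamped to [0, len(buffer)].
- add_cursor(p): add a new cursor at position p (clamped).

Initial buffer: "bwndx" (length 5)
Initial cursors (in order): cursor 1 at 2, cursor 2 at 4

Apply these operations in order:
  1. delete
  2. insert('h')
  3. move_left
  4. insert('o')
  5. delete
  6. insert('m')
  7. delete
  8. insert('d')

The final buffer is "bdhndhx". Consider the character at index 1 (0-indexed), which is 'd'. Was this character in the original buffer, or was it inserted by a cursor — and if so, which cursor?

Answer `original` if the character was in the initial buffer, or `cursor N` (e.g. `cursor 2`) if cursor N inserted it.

After op 1 (delete): buffer="bnx" (len 3), cursors c1@1 c2@2, authorship ...
After op 2 (insert('h')): buffer="bhnhx" (len 5), cursors c1@2 c2@4, authorship .1.2.
After op 3 (move_left): buffer="bhnhx" (len 5), cursors c1@1 c2@3, authorship .1.2.
After op 4 (insert('o')): buffer="bohnohx" (len 7), cursors c1@2 c2@5, authorship .11.22.
After op 5 (delete): buffer="bhnhx" (len 5), cursors c1@1 c2@3, authorship .1.2.
After op 6 (insert('m')): buffer="bmhnmhx" (len 7), cursors c1@2 c2@5, authorship .11.22.
After op 7 (delete): buffer="bhnhx" (len 5), cursors c1@1 c2@3, authorship .1.2.
After op 8 (insert('d')): buffer="bdhndhx" (len 7), cursors c1@2 c2@5, authorship .11.22.
Authorship (.=original, N=cursor N): . 1 1 . 2 2 .
Index 1: author = 1

Answer: cursor 1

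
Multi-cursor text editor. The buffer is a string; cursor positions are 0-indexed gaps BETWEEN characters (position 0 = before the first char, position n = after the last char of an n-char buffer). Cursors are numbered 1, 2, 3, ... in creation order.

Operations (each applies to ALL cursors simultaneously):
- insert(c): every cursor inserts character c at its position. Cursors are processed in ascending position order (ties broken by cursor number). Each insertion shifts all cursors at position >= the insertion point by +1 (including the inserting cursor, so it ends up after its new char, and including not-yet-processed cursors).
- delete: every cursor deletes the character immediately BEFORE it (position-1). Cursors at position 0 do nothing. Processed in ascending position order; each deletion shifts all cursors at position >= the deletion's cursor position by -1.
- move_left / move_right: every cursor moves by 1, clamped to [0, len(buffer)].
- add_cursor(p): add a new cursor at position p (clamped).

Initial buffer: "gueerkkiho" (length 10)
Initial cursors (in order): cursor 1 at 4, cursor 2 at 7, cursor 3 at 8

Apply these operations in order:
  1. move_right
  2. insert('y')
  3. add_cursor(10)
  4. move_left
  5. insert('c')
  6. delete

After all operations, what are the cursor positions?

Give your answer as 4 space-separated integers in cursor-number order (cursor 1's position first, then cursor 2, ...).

After op 1 (move_right): buffer="gueerkkiho" (len 10), cursors c1@5 c2@8 c3@9, authorship ..........
After op 2 (insert('y')): buffer="gueerykkiyhyo" (len 13), cursors c1@6 c2@10 c3@12, authorship .....1...2.3.
After op 3 (add_cursor(10)): buffer="gueerykkiyhyo" (len 13), cursors c1@6 c2@10 c4@10 c3@12, authorship .....1...2.3.
After op 4 (move_left): buffer="gueerykkiyhyo" (len 13), cursors c1@5 c2@9 c4@9 c3@11, authorship .....1...2.3.
After op 5 (insert('c')): buffer="gueercykkiccyhcyo" (len 17), cursors c1@6 c2@12 c4@12 c3@15, authorship .....11...242.33.
After op 6 (delete): buffer="gueerykkiyhyo" (len 13), cursors c1@5 c2@9 c4@9 c3@11, authorship .....1...2.3.

Answer: 5 9 11 9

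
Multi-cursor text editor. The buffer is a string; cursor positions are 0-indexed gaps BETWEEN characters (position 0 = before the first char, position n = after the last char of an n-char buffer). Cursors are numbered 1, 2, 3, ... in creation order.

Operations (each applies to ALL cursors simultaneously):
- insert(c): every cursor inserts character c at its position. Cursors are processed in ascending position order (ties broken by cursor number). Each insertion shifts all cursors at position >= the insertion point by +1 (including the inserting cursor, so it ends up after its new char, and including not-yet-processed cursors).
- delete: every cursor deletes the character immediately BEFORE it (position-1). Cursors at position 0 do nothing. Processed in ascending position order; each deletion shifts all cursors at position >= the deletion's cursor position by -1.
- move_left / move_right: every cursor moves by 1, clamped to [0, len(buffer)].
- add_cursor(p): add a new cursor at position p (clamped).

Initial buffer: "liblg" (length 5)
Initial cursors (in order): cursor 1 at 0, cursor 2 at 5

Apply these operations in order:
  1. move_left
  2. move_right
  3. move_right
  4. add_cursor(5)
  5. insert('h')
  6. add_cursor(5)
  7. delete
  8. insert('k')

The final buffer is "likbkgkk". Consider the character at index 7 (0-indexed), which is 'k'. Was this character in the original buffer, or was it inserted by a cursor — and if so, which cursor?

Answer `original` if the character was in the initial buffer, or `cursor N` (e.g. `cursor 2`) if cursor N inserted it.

After op 1 (move_left): buffer="liblg" (len 5), cursors c1@0 c2@4, authorship .....
After op 2 (move_right): buffer="liblg" (len 5), cursors c1@1 c2@5, authorship .....
After op 3 (move_right): buffer="liblg" (len 5), cursors c1@2 c2@5, authorship .....
After op 4 (add_cursor(5)): buffer="liblg" (len 5), cursors c1@2 c2@5 c3@5, authorship .....
After op 5 (insert('h')): buffer="lihblghh" (len 8), cursors c1@3 c2@8 c3@8, authorship ..1...23
After op 6 (add_cursor(5)): buffer="lihblghh" (len 8), cursors c1@3 c4@5 c2@8 c3@8, authorship ..1...23
After op 7 (delete): buffer="libg" (len 4), cursors c1@2 c4@3 c2@4 c3@4, authorship ....
After op 8 (insert('k')): buffer="likbkgkk" (len 8), cursors c1@3 c4@5 c2@8 c3@8, authorship ..1.4.23
Authorship (.=original, N=cursor N): . . 1 . 4 . 2 3
Index 7: author = 3

Answer: cursor 3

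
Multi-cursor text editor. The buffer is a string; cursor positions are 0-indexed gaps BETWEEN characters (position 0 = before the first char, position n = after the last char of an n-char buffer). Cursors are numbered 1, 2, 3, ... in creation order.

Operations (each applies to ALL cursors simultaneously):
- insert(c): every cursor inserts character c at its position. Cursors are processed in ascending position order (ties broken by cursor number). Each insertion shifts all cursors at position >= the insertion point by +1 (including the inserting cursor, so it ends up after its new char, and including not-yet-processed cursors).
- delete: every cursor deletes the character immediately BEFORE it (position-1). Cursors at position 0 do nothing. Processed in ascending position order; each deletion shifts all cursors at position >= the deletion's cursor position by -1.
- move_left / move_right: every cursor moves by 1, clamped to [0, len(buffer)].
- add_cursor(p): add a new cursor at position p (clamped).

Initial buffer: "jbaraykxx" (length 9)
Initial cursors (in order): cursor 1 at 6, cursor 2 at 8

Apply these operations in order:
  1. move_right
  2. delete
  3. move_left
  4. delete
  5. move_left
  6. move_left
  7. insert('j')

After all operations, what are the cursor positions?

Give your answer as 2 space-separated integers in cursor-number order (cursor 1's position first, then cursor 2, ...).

Answer: 4 4

Derivation:
After op 1 (move_right): buffer="jbaraykxx" (len 9), cursors c1@7 c2@9, authorship .........
After op 2 (delete): buffer="jbarayx" (len 7), cursors c1@6 c2@7, authorship .......
After op 3 (move_left): buffer="jbarayx" (len 7), cursors c1@5 c2@6, authorship .......
After op 4 (delete): buffer="jbarx" (len 5), cursors c1@4 c2@4, authorship .....
After op 5 (move_left): buffer="jbarx" (len 5), cursors c1@3 c2@3, authorship .....
After op 6 (move_left): buffer="jbarx" (len 5), cursors c1@2 c2@2, authorship .....
After op 7 (insert('j')): buffer="jbjjarx" (len 7), cursors c1@4 c2@4, authorship ..12...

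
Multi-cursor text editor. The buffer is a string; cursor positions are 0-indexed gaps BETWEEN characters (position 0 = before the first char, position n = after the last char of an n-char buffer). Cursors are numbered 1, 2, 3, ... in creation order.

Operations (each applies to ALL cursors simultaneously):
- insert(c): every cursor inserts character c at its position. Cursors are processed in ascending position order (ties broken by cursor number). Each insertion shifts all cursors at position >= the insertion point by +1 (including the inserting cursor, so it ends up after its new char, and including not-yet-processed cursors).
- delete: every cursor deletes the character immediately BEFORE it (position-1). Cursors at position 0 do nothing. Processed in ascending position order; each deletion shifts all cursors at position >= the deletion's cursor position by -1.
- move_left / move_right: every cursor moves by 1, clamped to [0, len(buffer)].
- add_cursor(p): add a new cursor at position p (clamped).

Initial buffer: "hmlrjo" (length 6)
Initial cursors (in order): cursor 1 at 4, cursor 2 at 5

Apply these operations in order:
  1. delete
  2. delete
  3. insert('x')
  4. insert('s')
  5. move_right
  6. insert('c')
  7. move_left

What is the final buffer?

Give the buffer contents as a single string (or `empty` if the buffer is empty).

Answer: hxxssocc

Derivation:
After op 1 (delete): buffer="hmlo" (len 4), cursors c1@3 c2@3, authorship ....
After op 2 (delete): buffer="ho" (len 2), cursors c1@1 c2@1, authorship ..
After op 3 (insert('x')): buffer="hxxo" (len 4), cursors c1@3 c2@3, authorship .12.
After op 4 (insert('s')): buffer="hxxsso" (len 6), cursors c1@5 c2@5, authorship .1212.
After op 5 (move_right): buffer="hxxsso" (len 6), cursors c1@6 c2@6, authorship .1212.
After op 6 (insert('c')): buffer="hxxssocc" (len 8), cursors c1@8 c2@8, authorship .1212.12
After op 7 (move_left): buffer="hxxssocc" (len 8), cursors c1@7 c2@7, authorship .1212.12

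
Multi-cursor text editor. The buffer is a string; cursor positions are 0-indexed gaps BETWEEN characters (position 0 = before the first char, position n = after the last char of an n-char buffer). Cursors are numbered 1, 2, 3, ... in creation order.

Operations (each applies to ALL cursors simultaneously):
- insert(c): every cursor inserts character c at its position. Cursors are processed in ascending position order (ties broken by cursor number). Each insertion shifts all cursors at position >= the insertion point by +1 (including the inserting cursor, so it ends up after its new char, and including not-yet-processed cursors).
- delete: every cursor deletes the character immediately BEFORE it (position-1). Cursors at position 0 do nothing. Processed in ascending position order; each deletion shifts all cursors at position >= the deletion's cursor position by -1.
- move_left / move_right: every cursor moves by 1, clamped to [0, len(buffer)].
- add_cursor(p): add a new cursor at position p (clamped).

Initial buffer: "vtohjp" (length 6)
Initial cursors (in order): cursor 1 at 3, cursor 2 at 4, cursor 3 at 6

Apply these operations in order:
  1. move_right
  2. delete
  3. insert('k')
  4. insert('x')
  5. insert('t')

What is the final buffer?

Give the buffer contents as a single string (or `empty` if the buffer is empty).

Answer: vtokkkxxxttt

Derivation:
After op 1 (move_right): buffer="vtohjp" (len 6), cursors c1@4 c2@5 c3@6, authorship ......
After op 2 (delete): buffer="vto" (len 3), cursors c1@3 c2@3 c3@3, authorship ...
After op 3 (insert('k')): buffer="vtokkk" (len 6), cursors c1@6 c2@6 c3@6, authorship ...123
After op 4 (insert('x')): buffer="vtokkkxxx" (len 9), cursors c1@9 c2@9 c3@9, authorship ...123123
After op 5 (insert('t')): buffer="vtokkkxxxttt" (len 12), cursors c1@12 c2@12 c3@12, authorship ...123123123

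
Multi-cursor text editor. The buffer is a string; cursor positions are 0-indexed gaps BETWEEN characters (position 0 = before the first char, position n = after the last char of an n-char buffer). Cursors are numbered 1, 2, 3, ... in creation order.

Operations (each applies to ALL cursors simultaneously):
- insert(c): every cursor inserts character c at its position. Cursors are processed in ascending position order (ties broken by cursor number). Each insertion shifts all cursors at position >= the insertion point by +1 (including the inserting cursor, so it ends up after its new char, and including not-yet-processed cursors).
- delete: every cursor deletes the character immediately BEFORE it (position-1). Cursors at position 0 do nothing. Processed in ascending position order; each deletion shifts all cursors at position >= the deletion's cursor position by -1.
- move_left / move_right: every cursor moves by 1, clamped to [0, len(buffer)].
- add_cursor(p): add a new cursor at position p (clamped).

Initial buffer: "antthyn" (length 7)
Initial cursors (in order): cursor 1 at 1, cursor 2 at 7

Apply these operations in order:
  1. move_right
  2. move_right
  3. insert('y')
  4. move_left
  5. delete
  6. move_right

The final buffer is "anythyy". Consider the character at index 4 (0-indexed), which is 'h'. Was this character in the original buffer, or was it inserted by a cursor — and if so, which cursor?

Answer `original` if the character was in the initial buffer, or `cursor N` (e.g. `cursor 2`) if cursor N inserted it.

Answer: original

Derivation:
After op 1 (move_right): buffer="antthyn" (len 7), cursors c1@2 c2@7, authorship .......
After op 2 (move_right): buffer="antthyn" (len 7), cursors c1@3 c2@7, authorship .......
After op 3 (insert('y')): buffer="antythyny" (len 9), cursors c1@4 c2@9, authorship ...1....2
After op 4 (move_left): buffer="antythyny" (len 9), cursors c1@3 c2@8, authorship ...1....2
After op 5 (delete): buffer="anythyy" (len 7), cursors c1@2 c2@6, authorship ..1...2
After op 6 (move_right): buffer="anythyy" (len 7), cursors c1@3 c2@7, authorship ..1...2
Authorship (.=original, N=cursor N): . . 1 . . . 2
Index 4: author = original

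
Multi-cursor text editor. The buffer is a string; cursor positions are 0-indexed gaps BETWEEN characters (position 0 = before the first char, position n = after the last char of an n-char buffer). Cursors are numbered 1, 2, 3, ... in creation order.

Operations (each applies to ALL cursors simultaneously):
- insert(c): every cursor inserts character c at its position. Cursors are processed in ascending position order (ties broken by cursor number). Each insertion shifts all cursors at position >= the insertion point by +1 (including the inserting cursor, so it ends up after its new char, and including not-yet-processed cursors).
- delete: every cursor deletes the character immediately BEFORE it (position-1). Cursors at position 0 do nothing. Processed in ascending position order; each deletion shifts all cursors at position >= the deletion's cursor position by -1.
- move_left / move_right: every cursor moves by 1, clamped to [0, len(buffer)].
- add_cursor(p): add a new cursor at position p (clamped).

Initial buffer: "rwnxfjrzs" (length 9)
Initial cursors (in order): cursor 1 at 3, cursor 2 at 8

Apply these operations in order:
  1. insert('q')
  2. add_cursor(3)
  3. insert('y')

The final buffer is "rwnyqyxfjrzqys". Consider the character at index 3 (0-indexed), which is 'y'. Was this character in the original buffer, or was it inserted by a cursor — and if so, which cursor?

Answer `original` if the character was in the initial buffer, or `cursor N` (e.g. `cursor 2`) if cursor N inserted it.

Answer: cursor 3

Derivation:
After op 1 (insert('q')): buffer="rwnqxfjrzqs" (len 11), cursors c1@4 c2@10, authorship ...1.....2.
After op 2 (add_cursor(3)): buffer="rwnqxfjrzqs" (len 11), cursors c3@3 c1@4 c2@10, authorship ...1.....2.
After op 3 (insert('y')): buffer="rwnyqyxfjrzqys" (len 14), cursors c3@4 c1@6 c2@13, authorship ...311.....22.
Authorship (.=original, N=cursor N): . . . 3 1 1 . . . . . 2 2 .
Index 3: author = 3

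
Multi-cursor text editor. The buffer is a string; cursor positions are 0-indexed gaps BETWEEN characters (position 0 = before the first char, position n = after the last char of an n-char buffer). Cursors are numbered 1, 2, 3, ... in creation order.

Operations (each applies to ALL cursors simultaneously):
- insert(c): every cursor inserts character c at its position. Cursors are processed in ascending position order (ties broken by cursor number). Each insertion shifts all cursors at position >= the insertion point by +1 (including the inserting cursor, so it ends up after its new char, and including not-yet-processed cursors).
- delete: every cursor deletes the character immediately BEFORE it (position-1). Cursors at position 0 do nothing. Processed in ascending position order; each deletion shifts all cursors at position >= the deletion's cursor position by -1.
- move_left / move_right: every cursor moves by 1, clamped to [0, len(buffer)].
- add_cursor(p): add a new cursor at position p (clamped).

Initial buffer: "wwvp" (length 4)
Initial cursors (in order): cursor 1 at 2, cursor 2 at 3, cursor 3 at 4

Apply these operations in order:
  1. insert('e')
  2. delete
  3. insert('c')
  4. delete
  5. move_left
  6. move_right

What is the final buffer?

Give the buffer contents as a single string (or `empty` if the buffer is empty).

After op 1 (insert('e')): buffer="wwevepe" (len 7), cursors c1@3 c2@5 c3@7, authorship ..1.2.3
After op 2 (delete): buffer="wwvp" (len 4), cursors c1@2 c2@3 c3@4, authorship ....
After op 3 (insert('c')): buffer="wwcvcpc" (len 7), cursors c1@3 c2@5 c3@7, authorship ..1.2.3
After op 4 (delete): buffer="wwvp" (len 4), cursors c1@2 c2@3 c3@4, authorship ....
After op 5 (move_left): buffer="wwvp" (len 4), cursors c1@1 c2@2 c3@3, authorship ....
After op 6 (move_right): buffer="wwvp" (len 4), cursors c1@2 c2@3 c3@4, authorship ....

Answer: wwvp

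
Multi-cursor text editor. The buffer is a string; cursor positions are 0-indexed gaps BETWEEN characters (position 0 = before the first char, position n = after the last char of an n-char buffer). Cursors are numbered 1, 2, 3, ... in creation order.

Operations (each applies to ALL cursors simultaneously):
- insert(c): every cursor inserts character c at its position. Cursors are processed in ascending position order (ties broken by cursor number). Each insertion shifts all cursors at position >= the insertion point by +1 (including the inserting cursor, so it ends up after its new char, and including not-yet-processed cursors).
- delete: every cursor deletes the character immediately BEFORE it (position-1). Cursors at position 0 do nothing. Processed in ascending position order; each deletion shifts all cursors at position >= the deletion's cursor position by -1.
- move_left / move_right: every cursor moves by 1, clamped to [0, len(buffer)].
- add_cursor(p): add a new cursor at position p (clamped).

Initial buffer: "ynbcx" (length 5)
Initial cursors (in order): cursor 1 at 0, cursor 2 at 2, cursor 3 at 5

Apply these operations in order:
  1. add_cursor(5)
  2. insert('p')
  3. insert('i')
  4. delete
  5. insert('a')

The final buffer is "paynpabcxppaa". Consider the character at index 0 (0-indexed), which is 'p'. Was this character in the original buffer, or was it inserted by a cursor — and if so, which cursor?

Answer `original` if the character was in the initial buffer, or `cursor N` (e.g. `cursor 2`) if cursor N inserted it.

After op 1 (add_cursor(5)): buffer="ynbcx" (len 5), cursors c1@0 c2@2 c3@5 c4@5, authorship .....
After op 2 (insert('p')): buffer="pynpbcxpp" (len 9), cursors c1@1 c2@4 c3@9 c4@9, authorship 1..2...34
After op 3 (insert('i')): buffer="piynpibcxppii" (len 13), cursors c1@2 c2@6 c3@13 c4@13, authorship 11..22...3434
After op 4 (delete): buffer="pynpbcxpp" (len 9), cursors c1@1 c2@4 c3@9 c4@9, authorship 1..2...34
After op 5 (insert('a')): buffer="paynpabcxppaa" (len 13), cursors c1@2 c2@6 c3@13 c4@13, authorship 11..22...3434
Authorship (.=original, N=cursor N): 1 1 . . 2 2 . . . 3 4 3 4
Index 0: author = 1

Answer: cursor 1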